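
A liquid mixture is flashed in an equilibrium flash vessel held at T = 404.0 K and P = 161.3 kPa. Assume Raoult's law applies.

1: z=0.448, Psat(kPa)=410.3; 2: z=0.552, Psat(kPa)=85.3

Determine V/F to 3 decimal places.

Raoult's law: Kᵢ = Pᵢˢᵃᵗ/P = Pᵢˢᵃᵗ/161.3.
  K_1 = 410.3/161.3 = 2.54371, K_2 = 85.3/161.3 = 0.52883
Iterate (Newton) starting at V/F = 0.59:
  V/F = 0.590: g = 0.0017, g' = -0.527 → V/F = 0.593
Converged at V/F = 0.593.

V/F = 0.593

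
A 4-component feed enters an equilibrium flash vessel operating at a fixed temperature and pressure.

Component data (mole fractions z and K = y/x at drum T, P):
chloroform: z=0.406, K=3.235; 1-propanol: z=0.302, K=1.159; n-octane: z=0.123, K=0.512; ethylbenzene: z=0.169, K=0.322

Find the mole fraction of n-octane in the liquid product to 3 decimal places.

x_n-octane = 0.206

Rachford–Rice: g(V/F) = Σ zᵢ(Kᵢ−1)/(1+V/F(Kᵢ−1)) = 0.
Feasibility: ΣzᵢKᵢ = 1.781, Σzᵢ/Kᵢ = 1.151 — both > 1, two phases present.
Newton iteration, V/F⁰ = 0.5:
  V/F = 0.500: g = 0.2203, g' = -0.688 → V/F = 0.820
  V/F = 0.820: g = 0.0046, g' = -0.734 → V/F = 0.826
Converged at V/F = 0.826.
Compositions from xᵢ = zᵢ/(1+V/F(Kᵢ−1)), yᵢ = Kᵢxᵢ:
  chloroform: x = 0.143, y = 0.461
  1-propanol: x = 0.267, y = 0.309
  n-octane: x = 0.206, y = 0.106
  ethylbenzene: x = 0.384, y = 0.124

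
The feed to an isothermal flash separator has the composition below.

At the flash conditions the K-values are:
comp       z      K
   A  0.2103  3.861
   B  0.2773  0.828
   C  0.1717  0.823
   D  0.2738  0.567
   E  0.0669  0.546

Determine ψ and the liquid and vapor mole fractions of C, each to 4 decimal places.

Rachford–Rice: g(ψ) = Σ zᵢ(Kᵢ−1)/(1+ψ(Kᵢ−1)) = 0.
g(0) = ΣzᵢKᵢ − 1 = 0.3747 and g(1) = 1 − Σzᵢ/Kᵢ = -0.2034, so a root lies in (0, 1).
Newton–Raphson from ψ = 0.69:
  ψ = 0.6900: g = -0.09973, g' = -0.3458 → ψ = 0.4016
  ψ = 0.4016: g = 0.01538, g' = -0.4843 → ψ = 0.4333
  ψ = 0.4333: g = 0.00042, g' = -0.4582 → ψ = 0.4343
Converged at ψ = 0.4343.
Compositions from xᵢ = zᵢ/(1+ψ(Kᵢ−1)), yᵢ = Kᵢxᵢ:
  A: x = 0.0938, y = 0.3621
  B: x = 0.2997, y = 0.2481
  C: x = 0.1860, y = 0.1531
  D: x = 0.3372, y = 0.1912
  E: x = 0.0833, y = 0.0455

ψ = 0.4343, x_C = 0.1860, y_C = 0.1531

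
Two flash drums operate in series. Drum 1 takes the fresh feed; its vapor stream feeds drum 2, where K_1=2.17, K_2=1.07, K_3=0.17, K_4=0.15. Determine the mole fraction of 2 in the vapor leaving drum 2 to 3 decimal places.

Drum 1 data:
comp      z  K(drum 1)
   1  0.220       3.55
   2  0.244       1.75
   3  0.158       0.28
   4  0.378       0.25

y_2 (drum 2) = 0.366

Drum 1:
Rachford–Rice: g(ψ₁) = Σ zᵢ(Kᵢ−1)/(1+ψ₁(Kᵢ−1)) = 0.
g(0) = ΣzᵢKᵢ − 1 = 0.347 and g(1) = 1 − Σzᵢ/Kᵢ = -1.278, so a root lies in (0, 1).
Iterate (Newton) starting at ψ₁ = 0.52:
  ψ₁ = 0.520: g = -0.2738, g' = -1.116 → ψ₁ = 0.275
  ψ₁ = 0.275: g = -0.0173, g' = -1.054 → ψ₁ = 0.258
Converged at ψ₁ = 0.258.
Drum-1 compositions:
  1: x = 0.133, y = 0.471
  2: x = 0.204, y = 0.358
  3: x = 0.194, y = 0.054
  4: x = 0.469, y = 0.117
Drum-2 feed = drum-1 vapor: z₂ = (0.4708, 0.3577, 0.0544, 0.1172).
Drum 2:
Rachford–Rice: g(ψ₂) = Σ zᵢ(Kᵢ−1)/(1+ψ₂(Kᵢ−1)) = 0.
g(0) = ΣzᵢKᵢ − 1 = 0.431 and g(1) = 1 − Σzᵢ/Kᵢ = -0.652, so a root lies in (0, 1).
Iterate (Newton) starting at ψ₂ = 0.43:
  ψ₂ = 0.430: g = 0.1635, g' = -0.588 → ψ₂ = 0.708
  ψ₂ = 0.708: g = -0.0348, g' = -0.949 → ψ₂ = 0.672
  ψ₂ = 0.672: g = -0.0018, g' = -0.855 → ψ₂ = 0.670
Converged at ψ₂ = 0.670.
  1: x = 0.264, y = 0.573
  2: x = 0.342, y = 0.366
  3: x = 0.122, y = 0.021
  4: x = 0.272, y = 0.041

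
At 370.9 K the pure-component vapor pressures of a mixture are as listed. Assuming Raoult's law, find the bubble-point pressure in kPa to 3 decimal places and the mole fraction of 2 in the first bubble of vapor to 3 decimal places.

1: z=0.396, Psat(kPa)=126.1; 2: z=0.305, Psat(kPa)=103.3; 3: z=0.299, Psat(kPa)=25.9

Pbub = 89.186 kPa, y_2 = 0.353

At the bubble point ψ → 0, so ΣzᵢKᵢ = 1 with Kᵢ = Pᵢˢᵃᵗ/P ⇒ P = ΣzᵢPᵢˢᵃᵗ.
P = 0.396·126.1 + 0.305·103.3 + 0.299·25.9 = 89.186 kPa
yᵢ = zᵢPᵢˢᵃᵗ/P ⇒ y_2 = 0.305·103.3/89.186 = 0.353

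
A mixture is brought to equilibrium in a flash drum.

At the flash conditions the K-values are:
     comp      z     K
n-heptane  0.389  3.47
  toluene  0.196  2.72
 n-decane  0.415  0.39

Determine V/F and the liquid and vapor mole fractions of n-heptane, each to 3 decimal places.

Rachford–Rice: g(V/F) = Σ zᵢ(Kᵢ−1)/(1+V/F(Kᵢ−1)) = 0.
g(0) = ΣzᵢKᵢ − 1 = 1.045 and g(1) = 1 − Σzᵢ/Kᵢ = -0.248, so a root lies in (0, 1).
Newton iteration, V/F⁰ = 0.5:
  V/F = 0.500: g = 0.2469, g' = -0.962 → V/F = 0.757
  V/F = 0.757: g = 0.0113, g' = -0.930 → V/F = 0.769
Converged at V/F = 0.769.
Compositions from xᵢ = zᵢ/(1+V/F(Kᵢ−1)), yᵢ = Kᵢxᵢ:
  n-heptane: x = 0.134, y = 0.466
  toluene: x = 0.084, y = 0.230
  n-decane: x = 0.781, y = 0.305

V/F = 0.769, x_n-heptane = 0.134, y_n-heptane = 0.466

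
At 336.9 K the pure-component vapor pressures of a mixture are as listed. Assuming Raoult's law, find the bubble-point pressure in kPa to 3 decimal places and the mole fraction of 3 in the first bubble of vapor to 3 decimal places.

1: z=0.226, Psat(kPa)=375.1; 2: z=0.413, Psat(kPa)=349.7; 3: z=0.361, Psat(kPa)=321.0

At the bubble point ψ → 0, so ΣzᵢKᵢ = 1 with Kᵢ = Pᵢˢᵃᵗ/P ⇒ P = ΣzᵢPᵢˢᵃᵗ.
P = 0.226·375.1 + 0.413·349.7 + 0.361·321.0 = 345.080 kPa
yᵢ = zᵢPᵢˢᵃᵗ/P ⇒ y_3 = 0.361·321.0/345.080 = 0.336

Pbub = 345.080 kPa, y_3 = 0.336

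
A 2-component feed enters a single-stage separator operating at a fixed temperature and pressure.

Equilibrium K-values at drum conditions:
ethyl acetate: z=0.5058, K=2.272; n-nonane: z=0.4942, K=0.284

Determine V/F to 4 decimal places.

Material balance + equilibrium reduce to Σ zᵢ(Kᵢ−1)/(1+V/F(Kᵢ−1)) = 0.
Feasibility: ΣzᵢKᵢ = 1.2895, Σzᵢ/Kᵢ = 1.9628 — both > 1, two phases present.
Binary case is linear: z₁(K₁−1)(1+V/F(K₂−1)) + z₂(K₂−1)(1+V/F(K₁−1)) = 0
⇒ V/F = [z₁(K₁−1)+z₂(K₂−1)] / [−(K₁−1)(K₂−1)] = 0.28953/0.91075 = 0.3179

V/F = 0.3179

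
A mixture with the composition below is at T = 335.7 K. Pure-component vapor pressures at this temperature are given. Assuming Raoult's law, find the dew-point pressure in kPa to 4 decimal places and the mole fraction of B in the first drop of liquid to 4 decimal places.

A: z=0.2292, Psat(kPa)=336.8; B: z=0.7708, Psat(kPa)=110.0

At the dew point ψ → 1, so Σzᵢ/Kᵢ = 1 with Kᵢ = Pᵢˢᵃᵗ/P ⇒ 1/P = Σzᵢ/Pᵢˢᵃᵗ.
1/P = 0.2292/336.8 + 0.7708/110.0 = 0.0076878 ⇒ P = 130.0763 kPa
xᵢ = zᵢP/Pᵢˢᵃᵗ ⇒ x_B = 0.7708·130.0763/110.0 = 0.9115

Pdew = 130.0763 kPa, x_B = 0.9115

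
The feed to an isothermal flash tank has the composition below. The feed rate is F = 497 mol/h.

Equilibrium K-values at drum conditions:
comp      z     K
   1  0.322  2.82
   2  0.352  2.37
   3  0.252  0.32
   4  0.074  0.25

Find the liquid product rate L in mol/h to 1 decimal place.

L = 120.0 mol/h

Newton–Raphson from ψ = 0.5:
  ψ = 0.500: g = 0.2446, g' = -0.899 → ψ = 0.772
  ψ = 0.772: g = -0.0145, g' = -1.092 → ψ = 0.759
Converged at ψ = 0.759.
Then V = ψ·F = 0.7586·497 = 377.0 mol/h and L = F − V = 120.0 mol/h.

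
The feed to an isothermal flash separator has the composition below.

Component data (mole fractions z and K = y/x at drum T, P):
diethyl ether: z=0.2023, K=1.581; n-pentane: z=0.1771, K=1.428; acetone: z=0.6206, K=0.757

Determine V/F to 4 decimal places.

V/F = 0.3394

Newton iteration, V/F⁰ = 0.5:
  V/F = 0.5000: g = -0.01815, g' = -0.1105 → V/F = 0.3358
  V/F = 0.3358: g = 0.00042, g' = -0.1161 → V/F = 0.3394
Converged at V/F = 0.3394.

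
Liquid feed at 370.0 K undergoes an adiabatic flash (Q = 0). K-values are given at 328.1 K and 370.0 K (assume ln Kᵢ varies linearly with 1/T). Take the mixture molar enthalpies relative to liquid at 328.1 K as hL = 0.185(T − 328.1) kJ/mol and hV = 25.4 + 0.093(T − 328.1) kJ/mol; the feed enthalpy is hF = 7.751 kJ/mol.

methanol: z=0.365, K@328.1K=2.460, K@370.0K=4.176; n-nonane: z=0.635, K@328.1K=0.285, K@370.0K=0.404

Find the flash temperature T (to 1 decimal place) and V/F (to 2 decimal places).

Adiabatic flash: solve Rachford–Rice at each trial T, then check hF = ψ·hV(T) + (1−ψ)·hL(T).
  T = 328.1 K: K = (2.460, 0.285), RR gives ψ = 0.076, H_out = 1.919 kJ/mol
  T = 370.0 K: K = (4.176, 0.404), RR gives ψ = 0.412, H_out = 16.638 kJ/mol
  T = 349.1 K: K = (3.259, 0.343), RR gives ψ = 0.274, H_out = 10.325 kJ/mol
  T = 338.6 K: K = (2.844, 0.314), RR gives ψ = 0.187, H_out = 6.519 kJ/mol
  T = 343.9 K: K = (3.049, 0.328), RR gives ψ = 0.234, H_out = 8.516 kJ/mol
  T = 341.2 K: K = (2.943, 0.321), RR gives ψ = 0.211, H_out = 7.520 kJ/mol
  T = 342.5 K: K = (2.994, 0.324), RR gives ψ = 0.222, H_out = 8.005 kJ/mol
Linear interpolation between T = 341.2 (H_out = 7.520) and T = 342.5 (H_out = 8.005) on hF = 7.751 gives T ≈ 341.8 K, at which ψ = 0.22.

T = 341.8 K, V/F = 0.22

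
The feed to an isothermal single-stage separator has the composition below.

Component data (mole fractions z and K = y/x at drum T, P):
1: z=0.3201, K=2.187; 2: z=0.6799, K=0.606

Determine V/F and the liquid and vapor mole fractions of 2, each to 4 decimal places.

Material balance + equilibrium reduce to Σ zᵢ(Kᵢ−1)/(1+V/F(Kᵢ−1)) = 0.
g(0) = ΣzᵢKᵢ − 1 = 0.1121 and g(1) = 1 − Σzᵢ/Kᵢ = -0.2683, so a root lies in (0, 1).
Newton iteration, V/F⁰ = 0.5:
  V/F = 0.5000: g = -0.09516, g' = -0.3413 → V/F = 0.2212
  V/F = 0.2212: g = 0.00749, g' = -0.4096 → V/F = 0.2395
  V/F = 0.2395: g = 0.00007, g' = -0.4021 → V/F = 0.2396
Converged at V/F = 0.2396.
Compositions from xᵢ = zᵢ/(1+V/F(Kᵢ−1)), yᵢ = Kᵢxᵢ:
  1: x = 0.2492, y = 0.5450
  2: x = 0.7508, y = 0.4550

V/F = 0.2396, x_2 = 0.7508, y_2 = 0.4550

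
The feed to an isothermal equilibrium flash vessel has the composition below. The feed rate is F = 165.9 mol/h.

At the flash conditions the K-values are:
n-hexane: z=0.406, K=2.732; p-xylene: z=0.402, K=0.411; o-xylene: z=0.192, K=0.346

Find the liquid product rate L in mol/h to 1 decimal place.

Rachford–Rice: g(ψ) = Σ zᵢ(Kᵢ−1)/(1+ψ(Kᵢ−1)) = 0.
Feasibility: ΣzᵢKᵢ = 1.341, Σzᵢ/Kᵢ = 1.682 — both > 1, two phases present.
Newton iteration, ψ⁰ = 0.37:
  ψ = 0.370: g = -0.0399, g' = -0.823 → ψ = 0.322
Converged at ψ = 0.322.
Then V = ψ·F = 0.3222·165.9 = 53.5 mol/h and L = F − V = 112.4 mol/h.

L = 112.4 mol/h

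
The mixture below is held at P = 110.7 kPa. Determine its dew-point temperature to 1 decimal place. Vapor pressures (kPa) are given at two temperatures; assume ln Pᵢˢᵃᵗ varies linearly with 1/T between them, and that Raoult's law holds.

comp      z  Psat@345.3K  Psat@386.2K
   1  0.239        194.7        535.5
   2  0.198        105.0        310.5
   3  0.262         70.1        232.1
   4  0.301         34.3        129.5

T = 362.3 K

Dew-point temperature: Σzᵢ·P/Pᵢˢᵃᵗ(T) = 1. Interpolate ln Pᵢˢᵃᵗ = aᵢ + bᵢ/T.
  T = 345.3 K: ΣzᵢP/Pᵢˢᵃᵗ = 1.7298
  T = 386.2 K: ΣzᵢP/Pᵢˢᵃᵗ = 0.5023
  T = 365.8 K: ΣzᵢP/Pᵢˢᵃᵗ = 0.8977
  T = 355.6 K: ΣzᵢP/Pᵢˢᵃᵗ = 1.2319
  T = 360.7 K: ΣzᵢP/Pᵢˢᵃᵗ = 1.0492
  T = 363.2 K: ΣzᵢP/Pᵢˢᵃᵗ = 0.9714
Interpolating between 360.7 K and 363.2 K gives T ≈ 362.3 K.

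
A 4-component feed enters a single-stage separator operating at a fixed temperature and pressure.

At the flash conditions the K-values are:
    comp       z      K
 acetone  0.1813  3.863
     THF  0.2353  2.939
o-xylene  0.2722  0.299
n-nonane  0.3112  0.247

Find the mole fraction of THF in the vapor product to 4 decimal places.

Material balance + equilibrium reduce to Σ zᵢ(Kᵢ−1)/(1+β(Kᵢ−1)) = 0.
Feasibility: ΣzᵢKᵢ = 1.5502, Σzᵢ/Kᵢ = 2.2973 — both > 1, two phases present.
Newton–Raphson from β = 0.59:
  β = 0.5900: g = -0.34124, g' = -1.3583 → β = 0.3388
  β = 0.3388: g = -0.02596, g' = -1.2533 → β = 0.3181
  β = 0.3181: g = 0.00019, g' = -1.2722 → β = 0.3182
Converged at β = 0.3182.
Compositions from xᵢ = zᵢ/(1+β(Kᵢ−1)), yᵢ = Kᵢxᵢ:
  acetone: x = 0.0949, y = 0.3665
  THF: x = 0.1455, y = 0.4277
  o-xylene: x = 0.3503, y = 0.1048
  n-nonane: x = 0.4093, y = 0.1011

y_THF = 0.4277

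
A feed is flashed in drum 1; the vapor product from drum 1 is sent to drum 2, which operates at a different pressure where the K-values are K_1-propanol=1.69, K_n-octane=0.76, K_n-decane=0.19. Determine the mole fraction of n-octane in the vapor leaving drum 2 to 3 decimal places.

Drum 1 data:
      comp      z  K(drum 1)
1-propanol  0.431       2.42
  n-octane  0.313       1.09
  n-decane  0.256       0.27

y_n-octane (drum 2) = 0.282

Drum 1:
Newton iteration, ψ₁⁰ = 0.58:
  ψ₁ = 0.580: g = 0.0383, g' = -0.674 → ψ₁ = 0.637
  ψ₁ = 0.637: g = -0.0012, g' = -0.718 → ψ₁ = 0.635
Converged at ψ₁ = 0.635.
Drum-1 compositions:
  1-propanol: x = 0.227, y = 0.548
  n-octane: x = 0.296, y = 0.323
  n-decane: x = 0.477, y = 0.129
Drum-2 feed = drum-1 vapor: z₂ = (0.5484, 0.3227, 0.1289).
Drum 2:
Newton iteration, ψ₂⁰ = 0.5:
  ψ₂ = 0.500: g = 0.0179, g' = -0.407 → ψ₂ = 0.544
  ψ₂ = 0.544: g = -0.0005, g' = -0.433 → ψ₂ = 0.543
Converged at ψ₂ = 0.543.
  1-propanol: x = 0.399, y = 0.674
  n-octane: x = 0.371, y = 0.282
  n-decane: x = 0.230, y = 0.044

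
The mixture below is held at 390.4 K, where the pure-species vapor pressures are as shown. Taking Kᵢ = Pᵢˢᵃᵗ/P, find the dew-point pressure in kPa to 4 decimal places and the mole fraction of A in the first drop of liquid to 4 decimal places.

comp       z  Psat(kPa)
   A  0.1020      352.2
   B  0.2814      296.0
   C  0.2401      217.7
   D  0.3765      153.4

At the dew point ψ → 1, so Σzᵢ/Kᵢ = 1 with Kᵢ = Pᵢˢᵃᵗ/P ⇒ 1/P = Σzᵢ/Pᵢˢᵃᵗ.
1/P = 0.1020/352.2 + 0.2814/296.0 + 0.2401/217.7 + 0.3765/153.4 = 0.0047975 ⇒ P = 208.4399 kPa
xᵢ = zᵢP/Pᵢˢᵃᵗ ⇒ x_A = 0.1020·208.4399/352.2 = 0.0604

Pdew = 208.4399 kPa, x_A = 0.0604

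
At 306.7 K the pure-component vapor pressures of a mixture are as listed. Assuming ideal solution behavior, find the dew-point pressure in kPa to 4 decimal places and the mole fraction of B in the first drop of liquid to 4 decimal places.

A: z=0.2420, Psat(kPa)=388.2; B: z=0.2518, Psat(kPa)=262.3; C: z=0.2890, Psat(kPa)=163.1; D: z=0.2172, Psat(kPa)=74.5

At the dew point ψ → 1, so Σzᵢ/Kᵢ = 1 with Kᵢ = Pᵢˢᵃᵗ/P ⇒ 1/P = Σzᵢ/Pᵢˢᵃᵗ.
1/P = 0.2420/388.2 + 0.2518/262.3 + 0.2890/163.1 + 0.2172/74.5 = 0.0062707 ⇒ P = 159.4715 kPa
xᵢ = zᵢP/Pᵢˢᵃᵗ ⇒ x_B = 0.2518·159.4715/262.3 = 0.1531

Pdew = 159.4715 kPa, x_B = 0.1531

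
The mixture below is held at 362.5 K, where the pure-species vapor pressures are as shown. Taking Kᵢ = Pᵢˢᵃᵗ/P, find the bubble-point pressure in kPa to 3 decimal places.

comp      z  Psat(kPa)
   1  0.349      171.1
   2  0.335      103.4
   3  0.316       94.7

At the bubble point ψ → 0, so ΣzᵢKᵢ = 1 with Kᵢ = Pᵢˢᵃᵗ/P ⇒ P = ΣzᵢPᵢˢᵃᵗ.
P = 0.349·171.1 + 0.335·103.4 + 0.316·94.7 = 124.278 kPa

Pbub = 124.278 kPa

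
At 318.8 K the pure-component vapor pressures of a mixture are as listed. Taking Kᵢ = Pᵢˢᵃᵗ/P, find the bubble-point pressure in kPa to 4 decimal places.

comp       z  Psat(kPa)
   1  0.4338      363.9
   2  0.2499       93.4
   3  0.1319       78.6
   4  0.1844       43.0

Pbub = 199.4970 kPa

At the bubble point ψ → 0, so ΣzᵢKᵢ = 1 with Kᵢ = Pᵢˢᵃᵗ/P ⇒ P = ΣzᵢPᵢˢᵃᵗ.
P = 0.4338·363.9 + 0.2499·93.4 + 0.1319·78.6 + 0.1844·43.0 = 199.4970 kPa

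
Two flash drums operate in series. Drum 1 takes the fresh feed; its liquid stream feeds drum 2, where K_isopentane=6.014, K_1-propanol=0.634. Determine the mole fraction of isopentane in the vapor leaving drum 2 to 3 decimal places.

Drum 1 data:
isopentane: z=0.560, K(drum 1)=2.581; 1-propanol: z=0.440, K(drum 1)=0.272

Drum 1:
Let ψ₁ = V/F and solve Σ zᵢ(Kᵢ−1)/(1+ψ₁(Kᵢ−1)) = 0.
Feasibility: ΣzᵢKᵢ = 1.565, Σzᵢ/Kᵢ = 1.835 — both > 1, two phases present.
Iterate (Newton) starting at ψ₁ = 0.34:
  ψ₁ = 0.340: g = 0.1501, g' = -1.004 → ψ₁ = 0.490
  ψ₁ = 0.490: g = 0.0014, g' = -1.008 → ψ₁ = 0.491
Converged at ψ₁ = 0.491.
Drum-1 compositions:
  isopentane: x = 0.315, y = 0.814
  1-propanol: x = 0.685, y = 0.186
Drum-2 feed = drum-1 liquid: z₂ = (0.3153, 0.6847).
Drum 2:
Binary case is linear: z₁(K₁−1)(1+ψ₂(K₂−1)) + z₂(K₂−1)(1+ψ₂(K₁−1)) = 0
⇒ ψ₂ = [z₁(K₁−1)+z₂(K₂−1)] / [−(K₁−1)(K₂−1)] = 1.3302/1.8351 = 0.725
  isopentane: x = 0.068, y = 0.409
  1-propanol: x = 0.932, y = 0.591

y_isopentane (drum 2) = 0.409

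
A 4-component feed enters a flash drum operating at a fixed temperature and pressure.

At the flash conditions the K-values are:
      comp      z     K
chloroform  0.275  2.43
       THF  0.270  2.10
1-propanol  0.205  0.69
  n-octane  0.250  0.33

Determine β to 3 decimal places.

Let β = V/F and solve Σ zᵢ(Kᵢ−1)/(1+β(Kᵢ−1)) = 0.
Feasibility: ΣzᵢKᵢ = 1.459, Σzᵢ/Kᵢ = 1.296 — both > 1, two phases present.
Newton iteration, β⁰ = 0.33:
  β = 0.330: g = 0.1992, g' = -0.645 → β = 0.639
  β = 0.639: g = 0.0078, g' = -0.640 → β = 0.651
Converged at β = 0.651.

β = 0.651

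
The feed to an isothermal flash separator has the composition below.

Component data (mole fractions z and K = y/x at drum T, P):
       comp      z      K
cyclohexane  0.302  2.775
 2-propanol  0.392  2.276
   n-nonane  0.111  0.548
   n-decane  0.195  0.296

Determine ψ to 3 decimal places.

ψ = 0.881

Rachford–Rice: g(ψ) = Σ zᵢ(Kᵢ−1)/(1+ψ(Kᵢ−1)) = 0.
g(0) = ΣzᵢKᵢ − 1 = 0.849 and g(1) = 1 − Σzᵢ/Kᵢ = -0.142, so a root lies in (0, 1).
Iterate (Newton) starting at ψ = 0.61:
  ψ = 0.610: g = 0.2288, g' = -0.761 → ψ = 0.911
  ψ = 0.911: g = -0.0314, g' = -1.091 → ψ = 0.882
  ψ = 0.882: g = -0.0010, g' = -1.021 → ψ = 0.881
Converged at ψ = 0.881.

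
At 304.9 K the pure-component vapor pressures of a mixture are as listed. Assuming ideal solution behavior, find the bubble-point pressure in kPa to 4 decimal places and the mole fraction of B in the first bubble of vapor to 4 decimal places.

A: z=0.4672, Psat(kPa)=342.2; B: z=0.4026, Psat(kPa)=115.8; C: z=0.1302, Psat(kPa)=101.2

Pbub = 219.6732 kPa, y_B = 0.2122

At the bubble point ψ → 0, so ΣzᵢKᵢ = 1 with Kᵢ = Pᵢˢᵃᵗ/P ⇒ P = ΣzᵢPᵢˢᵃᵗ.
P = 0.4672·342.2 + 0.4026·115.8 + 0.1302·101.2 = 219.6732 kPa
yᵢ = zᵢPᵢˢᵃᵗ/P ⇒ y_B = 0.4026·115.8/219.6732 = 0.2122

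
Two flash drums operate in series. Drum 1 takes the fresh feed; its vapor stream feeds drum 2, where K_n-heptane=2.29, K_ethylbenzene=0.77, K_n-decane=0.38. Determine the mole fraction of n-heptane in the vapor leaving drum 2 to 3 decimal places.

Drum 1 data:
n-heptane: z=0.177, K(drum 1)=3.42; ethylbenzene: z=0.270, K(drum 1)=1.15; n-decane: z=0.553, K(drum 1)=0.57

y_n-heptane (drum 2) = 0.597

Drum 1:
Material balance + equilibrium reduce to Σ zᵢ(Kᵢ−1)/(1+ψ₁(Kᵢ−1)) = 0.
Check two-phase: ΣzᵢKᵢ = 1.231 > 1 and Σzᵢ/Kᵢ = 1.257 > 1, so g(0) = 0.231 > 0 and g(1) = -0.257 < 0.
Newton–Raphson from ψ₁ = 0.5:
  ψ₁ = 0.500: g = -0.0714, g' = -0.383 → ψ₁ = 0.314
  ψ₁ = 0.314: g = 0.0073, g' = -0.477 → ψ₁ = 0.329
Converged at ψ₁ = 0.329.
Drum-1 compositions:
  n-heptane: x = 0.099, y = 0.337
  ethylbenzene: x = 0.257, y = 0.296
  n-decane: x = 0.644, y = 0.367
Drum-2 feed = drum-1 vapor: z₂ = (0.3369, 0.2959, 0.3672).
Drum 2:
Let ψ₂ = V/F and solve Σ zᵢ(Kᵢ−1)/(1+ψ₂(Kᵢ−1)) = 0.
Check two-phase: ΣzᵢKᵢ = 1.139 > 1 and Σzᵢ/Kᵢ = 1.498 > 1, so g(0) = 0.139 > 0 and g(1) = -0.498 < 0.
Iterate (Newton) starting at ψ₂ = 0.5:
  ψ₂ = 0.500: g = -0.1426, g' = -0.524 → ψ₂ = 0.228
  ψ₂ = 0.228: g = -0.0009, g' = -0.544 → ψ₂ = 0.226
Converged at ψ₂ = 0.226.
  n-heptane: x = 0.261, y = 0.597
  ethylbenzene: x = 0.312, y = 0.240
  n-decane: x = 0.427, y = 0.162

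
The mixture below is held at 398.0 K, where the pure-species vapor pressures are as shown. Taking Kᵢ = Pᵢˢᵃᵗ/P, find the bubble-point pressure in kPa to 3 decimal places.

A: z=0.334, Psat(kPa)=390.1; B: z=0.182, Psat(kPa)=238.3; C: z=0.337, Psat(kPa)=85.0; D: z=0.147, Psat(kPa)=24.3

Pbub = 205.881 kPa

At the bubble point ψ → 0, so ΣzᵢKᵢ = 1 with Kᵢ = Pᵢˢᵃᵗ/P ⇒ P = ΣzᵢPᵢˢᵃᵗ.
P = 0.334·390.1 + 0.182·238.3 + 0.337·85.0 + 0.147·24.3 = 205.881 kPa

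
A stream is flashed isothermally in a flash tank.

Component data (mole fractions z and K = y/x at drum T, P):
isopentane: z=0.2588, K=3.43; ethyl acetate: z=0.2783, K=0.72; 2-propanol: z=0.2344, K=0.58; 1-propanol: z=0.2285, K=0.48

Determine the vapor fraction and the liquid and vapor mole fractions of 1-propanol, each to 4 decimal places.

ψ = 0.3385, x_1-propanol = 0.2773, y_1-propanol = 0.1331

Rachford–Rice: g(ψ) = Σ zᵢ(Kᵢ−1)/(1+ψ(Kᵢ−1)) = 0.
g(0) = ΣzᵢKᵢ − 1 = 0.3337 and g(1) = 1 − Σzᵢ/Kᵢ = -0.3422, so a root lies in (0, 1).
Iterate (Newton) starting at ψ = 0.5:
  ψ = 0.5000: g = -0.09187, g' = -0.5201 → ψ = 0.3233
  ψ = 0.3233: g = 0.00974, g' = -0.6503 → ψ = 0.3383
  ψ = 0.3383: g = 0.00012, g' = -0.6341 → ψ = 0.3385
Converged at ψ = 0.3385.
Compositions from xᵢ = zᵢ/(1+ψ(Kᵢ−1)), yᵢ = Kᵢxᵢ:
  isopentane: x = 0.1420, y = 0.4870
  ethyl acetate: x = 0.3074, y = 0.2214
  2-propanol: x = 0.2732, y = 0.1585
  1-propanol: x = 0.2773, y = 0.1331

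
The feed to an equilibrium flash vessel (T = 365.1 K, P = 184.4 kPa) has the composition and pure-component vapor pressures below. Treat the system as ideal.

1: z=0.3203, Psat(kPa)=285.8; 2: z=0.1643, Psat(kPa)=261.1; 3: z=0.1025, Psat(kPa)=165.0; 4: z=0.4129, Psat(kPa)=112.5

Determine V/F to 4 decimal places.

V/F = 0.4055

Raoult's law: Kᵢ = Pᵢˢᵃᵗ/P = Pᵢˢᵃᵗ/184.4.
  K_1 = 285.8/184.4 = 1.549892, K_2 = 261.1/184.4 = 1.415944, K_3 = 165.0/184.4 = 0.894794, K_4 = 112.5/184.4 = 0.610087
Rachford–Rice: g(V/F) = Σ zᵢ(Kᵢ−1)/(1+V/F(Kᵢ−1)) = 0.
g(0) = ΣzᵢKᵢ − 1 = 0.0727 and g(1) = 1 − Σzᵢ/Kᵢ = -0.1140, so a root lies in (0, 1).
Iterate (Newton) starting at V/F = 0.68:
  V/F = 0.6800: g = -0.04923, g' = -0.1861 → V/F = 0.4155
  V/F = 0.4155: g = -0.00176, g' = -0.1755 → V/F = 0.4055
Converged at V/F = 0.4055.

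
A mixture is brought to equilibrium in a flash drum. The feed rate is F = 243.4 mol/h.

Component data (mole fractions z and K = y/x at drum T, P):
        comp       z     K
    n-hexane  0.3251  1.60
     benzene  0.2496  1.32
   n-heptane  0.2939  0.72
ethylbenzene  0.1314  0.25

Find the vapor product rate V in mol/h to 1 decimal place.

V = 92.6 mol/h

Rachford–Rice: g(ψ) = Σ zᵢ(Kᵢ−1)/(1+ψ(Kᵢ−1)) = 0.
Feasibility: ΣzᵢKᵢ = 1.0941, Σzᵢ/Kᵢ = 1.3261 — both > 1, two phases present.
Newton iteration, ψ⁰ = 0.5:
  ψ = 0.5000: g = -0.03447, g' = -0.3086 → ψ = 0.3883
  ψ = 0.3883: g = -0.00213, g' = -0.2733 → ψ = 0.3805
Converged at ψ = 0.3805.
Then V = ψ·F = 0.3805·243.4 = 92.6 mol/h and L = F − V = 150.8 mol/h.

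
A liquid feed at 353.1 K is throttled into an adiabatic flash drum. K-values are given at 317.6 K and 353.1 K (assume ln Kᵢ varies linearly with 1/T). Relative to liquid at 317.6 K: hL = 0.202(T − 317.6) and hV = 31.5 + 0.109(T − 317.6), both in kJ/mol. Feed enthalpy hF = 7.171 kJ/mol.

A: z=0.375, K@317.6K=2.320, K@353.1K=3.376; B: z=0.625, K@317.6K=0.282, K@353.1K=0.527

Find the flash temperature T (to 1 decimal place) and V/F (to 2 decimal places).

T = 327.1 K, V/F = 0.17

Adiabatic flash: solve Rachford–Rice at each trial T, then check hF = ψ·hV(T) + (1−ψ)·hL(T).
  T = 317.6 K: K = (2.320, 0.282), RR gives ψ = 0.049, H_out = 1.537 kJ/mol
  T = 353.1 K: K = (3.376, 0.527), RR gives ψ = 0.530, H_out = 22.110 kJ/mol
  T = 335.4 K: K = (2.828, 0.392), RR gives ψ = 0.275, H_out = 11.808 kJ/mol
  T = 326.5 K: K = (2.568, 0.334), RR gives ψ = 0.165, H_out = 6.848 kJ/mol
  T = 330.9 K: K = (2.695, 0.362), RR gives ψ = 0.219, H_out = 9.320 kJ/mol
  T = 328.7 K: K = (2.632, 0.348), RR gives ψ = 0.192, H_out = 8.092 kJ/mol
Linear interpolation between T = 326.5 (H_out = 6.848) and T = 328.7 (H_out = 8.092) on hF = 7.171 gives T ≈ 327.1 K, at which ψ = 0.17.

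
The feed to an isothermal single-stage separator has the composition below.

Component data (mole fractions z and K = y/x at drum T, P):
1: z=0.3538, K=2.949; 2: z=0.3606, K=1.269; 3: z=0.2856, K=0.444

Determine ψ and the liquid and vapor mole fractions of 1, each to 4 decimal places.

Let ψ = V/F and solve Σ zᵢ(Kᵢ−1)/(1+ψ(Kᵢ−1)) = 0.
g(0) = ΣzᵢKᵢ − 1 = 0.6278 and g(1) = 1 − Σzᵢ/Kᵢ = -0.0474, so a root lies in (0, 1).
Newton–Raphson from ψ = 0.5:
  ψ = 0.5000: g = 0.21480, g' = -0.5344 → ψ = 0.9020
  ψ = 0.9020: g = 0.00955, g' = -0.5489 → ψ = 0.9194
  ψ = 0.9194: g = -0.00008, g' = -0.5587 → ψ = 0.9192
Converged at ψ = 0.9192.
Compositions from xᵢ = zᵢ/(1+ψ(Kᵢ−1)), yᵢ = Kᵢxᵢ:
  1: x = 0.1267, y = 0.3738
  2: x = 0.2891, y = 0.3669
  3: x = 0.5841, y = 0.2594

ψ = 0.9192, x_1 = 0.1267, y_1 = 0.3738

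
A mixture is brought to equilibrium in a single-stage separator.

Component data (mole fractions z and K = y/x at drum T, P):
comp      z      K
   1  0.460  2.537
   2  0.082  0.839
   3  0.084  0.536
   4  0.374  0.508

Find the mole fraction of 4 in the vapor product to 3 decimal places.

Material balance + equilibrium reduce to Σ zᵢ(Kᵢ−1)/(1+V/F(Kᵢ−1)) = 0.
Feasibility: ΣzᵢKᵢ = 1.471, Σzᵢ/Kᵢ = 1.172 — both > 1, two phases present.
Newton iteration, V/F⁰ = 0.55:
  V/F = 0.550: g = 0.0640, g' = -0.524 → V/F = 0.672
  V/F = 0.672: g = 0.0014, g' = -0.506 → V/F = 0.675
Converged at V/F = 0.675.
Compositions from xᵢ = zᵢ/(1+V/F(Kᵢ−1)), yᵢ = Kᵢxᵢ:
  1: x = 0.226, y = 0.573
  2: x = 0.092, y = 0.077
  3: x = 0.122, y = 0.066
  4: x = 0.560, y = 0.284

y_4 = 0.284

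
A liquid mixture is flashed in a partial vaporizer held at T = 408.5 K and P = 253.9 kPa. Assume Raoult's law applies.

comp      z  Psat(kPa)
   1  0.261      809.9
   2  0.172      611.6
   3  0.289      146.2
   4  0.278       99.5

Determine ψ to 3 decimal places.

ψ = 0.524

Raoult's law: Kᵢ = Pᵢˢᵃᵗ/P = Pᵢˢᵃᵗ/253.9.
  K_1 = 809.9/253.9 = 3.18984, K_2 = 611.6/253.9 = 2.40882, K_3 = 146.2/253.9 = 0.57582, K_4 = 99.5/253.9 = 0.39189
Newton iteration, ψ⁰ = 0.5:
  ψ = 0.500: g = 0.0165, g' = -0.699 → ψ = 0.524
Converged at ψ = 0.524.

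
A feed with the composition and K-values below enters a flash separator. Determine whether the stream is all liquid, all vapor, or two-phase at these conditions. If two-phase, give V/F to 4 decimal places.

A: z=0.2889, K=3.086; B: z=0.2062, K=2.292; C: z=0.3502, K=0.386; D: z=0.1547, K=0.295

ΣzᵢKᵢ = 1.5450; Σzᵢ/Kᵢ = 1.6152.
Both exceed 1, so a two-phase solution exists.
Let ψ = V/F and solve Σ zᵢ(Kᵢ−1)/(1+ψ(Kᵢ−1)) = 0.
Newton–Raphson from ψ = 0.55:
  ψ = 0.5500: g = -0.06640, g' = -0.8964 → ψ = 0.4759
  ψ = 0.4759: g = -0.00054, g' = -0.8862 → ψ = 0.4753
Converged at ψ = 0.4753.

two-phase, V/F = 0.4753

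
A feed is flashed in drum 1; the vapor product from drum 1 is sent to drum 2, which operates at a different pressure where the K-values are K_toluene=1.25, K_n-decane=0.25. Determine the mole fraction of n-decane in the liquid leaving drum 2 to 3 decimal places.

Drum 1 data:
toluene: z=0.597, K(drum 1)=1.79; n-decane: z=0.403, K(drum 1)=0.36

x_n-decane (drum 2) = 0.250

Drum 1:
Binary case is linear: z₁(K₁−1)(1+ψ₁(K₂−1)) + z₂(K₂−1)(1+ψ₁(K₁−1)) = 0
⇒ ψ₁ = [z₁(K₁−1)+z₂(K₂−1)] / [−(K₁−1)(K₂−1)] = 0.2137/0.5056 = 0.423
Drum-1 compositions:
  toluene: x = 0.448, y = 0.801
  n-decane: x = 0.552, y = 0.199
Drum-2 feed = drum-1 vapor: z₂ = (0.8011, 0.1989).
Drum 2:
Rachford–Rice: g(ψ₂) = Σ zᵢ(Kᵢ−1)/(1+ψ₂(Kᵢ−1)) = 0.
g(0) = ΣzᵢKᵢ − 1 = 0.051 and g(1) = 1 − Σzᵢ/Kᵢ = -0.436, so a root lies in (0, 1).
Binary case is linear: z₁(K₁−1)(1+ψ₂(K₂−1)) + z₂(K₂−1)(1+ψ₂(K₁−1)) = 0
⇒ ψ₂ = [z₁(K₁−1)+z₂(K₂−1)] / [−(K₁−1)(K₂−1)] = 0.0511/0.1875 = 0.273
  toluene: x = 0.750, y = 0.938
  n-decane: x = 0.250, y = 0.062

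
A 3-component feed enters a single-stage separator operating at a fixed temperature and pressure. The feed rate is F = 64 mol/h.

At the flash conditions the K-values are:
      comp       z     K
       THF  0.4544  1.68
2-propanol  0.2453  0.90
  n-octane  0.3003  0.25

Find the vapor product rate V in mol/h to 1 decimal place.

V = 9.9 mol/h

Let ψ = V/F and solve Σ zᵢ(Kᵢ−1)/(1+ψ(Kᵢ−1)) = 0.
Check two-phase: ΣzᵢKᵢ = 1.0592 > 1 and Σzᵢ/Kᵢ = 1.7442 > 1, so g(0) = 0.0592 > 0 and g(1) = -0.7442 < 0.
Newton–Raphson from ψ = 0.5:
  ψ = 0.5000: g = -0.15559, g' = -0.5522 → ψ = 0.2182
  ψ = 0.2182: g = -0.02531, g' = -0.4034 → ψ = 0.1555
  ψ = 0.1555: g = -0.00042, g' = -0.3908 → ψ = 0.1544
Converged at ψ = 0.1544.
Then V = ψ·F = 0.1544·64 = 9.9 mol/h and L = F − V = 54.1 mol/h.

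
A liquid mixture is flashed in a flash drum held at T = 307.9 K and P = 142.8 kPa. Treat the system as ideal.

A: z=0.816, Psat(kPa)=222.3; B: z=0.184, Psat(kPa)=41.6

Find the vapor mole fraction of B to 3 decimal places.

y_B = 0.128

Raoult's law: Kᵢ = Pᵢˢᵃᵗ/P = Pᵢˢᵃᵗ/142.8.
  K_A = 222.3/142.8 = 1.55672, K_B = 41.6/142.8 = 0.29132
Let β = V/F and solve Σ zᵢ(Kᵢ−1)/(1+β(Kᵢ−1)) = 0.
g(0) = ΣzᵢKᵢ − 1 = 0.324 and g(1) = 1 − Σzᵢ/Kᵢ = -0.156, so a root lies in (0, 1).
Binary case is linear: z₁(K₁−1)(1+β(K₂−1)) + z₂(K₂−1)(1+β(K₁−1)) = 0
⇒ β = [z₁(K₁−1)+z₂(K₂−1)] / [−(K₁−1)(K₂−1)] = 0.3239/0.3945 = 0.821
Compositions from xᵢ = zᵢ/(1+β(Kᵢ−1)), yᵢ = Kᵢxᵢ:
  A: x = 0.560, y = 0.872
  B: x = 0.440, y = 0.128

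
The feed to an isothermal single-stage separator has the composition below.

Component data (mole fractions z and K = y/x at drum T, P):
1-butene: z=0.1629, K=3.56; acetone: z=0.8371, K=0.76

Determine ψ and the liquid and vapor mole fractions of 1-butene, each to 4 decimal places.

Let ψ = V/F and solve Σ zᵢ(Kᵢ−1)/(1+ψ(Kᵢ−1)) = 0.
Check two-phase: ΣzᵢKᵢ = 1.2161 > 1 and Σzᵢ/Kᵢ = 1.1472 > 1, so g(0) = 0.2161 > 0 and g(1) = -0.1472 < 0.
Newton–Raphson from ψ = 0.5:
  ψ = 0.5000: g = -0.04539, g' = -0.2676 → ψ = 0.3304
  ψ = 0.3304: g = 0.00773, g' = -0.3702 → ψ = 0.3513
  ψ = 0.3513: g = 0.00018, g' = -0.3535 → ψ = 0.3518
Converged at ψ = 0.3518.
Compositions from xᵢ = zᵢ/(1+ψ(Kᵢ−1)), yᵢ = Kᵢxᵢ:
  1-butene: x = 0.0857, y = 0.3051
  acetone: x = 0.9143, y = 0.6949

ψ = 0.3518, x_1-butene = 0.0857, y_1-butene = 0.3051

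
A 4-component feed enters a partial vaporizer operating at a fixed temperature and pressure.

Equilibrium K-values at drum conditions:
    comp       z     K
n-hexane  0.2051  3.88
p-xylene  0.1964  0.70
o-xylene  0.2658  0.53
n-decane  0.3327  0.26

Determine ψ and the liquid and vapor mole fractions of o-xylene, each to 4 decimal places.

ψ = 0.1007, x_o-xylene = 0.2790, y_o-xylene = 0.1479

Rachford–Rice: g(ψ) = Σ zᵢ(Kᵢ−1)/(1+ψ(Kᵢ−1)) = 0.
g(0) = ΣzᵢKᵢ − 1 = 0.1606 and g(1) = 1 − Σzᵢ/Kᵢ = -1.1146, so a root lies in (0, 1).
Iterate (Newton) starting at ψ = 0.61:
  ψ = 0.6100: g = -0.48176, g' = -0.9711 → ψ = 0.1139
  ψ = 0.1139: g = -0.01705, g' = -1.2664 → ψ = 0.1004
  ψ = 0.1004: g = 0.00035, g' = -1.3196 → ψ = 0.1007
Converged at ψ = 0.1007.
Compositions from xᵢ = zᵢ/(1+ψ(Kᵢ−1)), yᵢ = Kᵢxᵢ:
  n-hexane: x = 0.1590, y = 0.6169
  p-xylene: x = 0.2025, y = 0.1418
  o-xylene: x = 0.2790, y = 0.1479
  n-decane: x = 0.3595, y = 0.0935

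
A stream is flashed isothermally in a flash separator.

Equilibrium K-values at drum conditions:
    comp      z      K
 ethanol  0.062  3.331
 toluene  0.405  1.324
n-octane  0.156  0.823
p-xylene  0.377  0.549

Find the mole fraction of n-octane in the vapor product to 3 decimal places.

Rachford–Rice: g(β) = Σ zᵢ(Kᵢ−1)/(1+β(Kᵢ−1)) = 0.
Check two-phase: ΣzᵢKᵢ = 1.078 > 1 and Σzᵢ/Kᵢ = 1.201 > 1, so g(0) = 0.078 > 0 and g(1) = -0.201 < 0.
Iterate (Newton) starting at β = 0.5:
  β = 0.500: g = -0.0702, g' = -0.237 → β = 0.204
  β = 0.204: g = 0.0051, g' = -0.290 → β = 0.222
Converged at β = 0.222.
Compositions from xᵢ = zᵢ/(1+β(Kᵢ−1)), yᵢ = Kᵢxᵢ:
  ethanol: x = 0.041, y = 0.136
  toluene: x = 0.378, y = 0.500
  n-octane: x = 0.162, y = 0.134
  p-xylene: x = 0.419, y = 0.230

y_n-octane = 0.134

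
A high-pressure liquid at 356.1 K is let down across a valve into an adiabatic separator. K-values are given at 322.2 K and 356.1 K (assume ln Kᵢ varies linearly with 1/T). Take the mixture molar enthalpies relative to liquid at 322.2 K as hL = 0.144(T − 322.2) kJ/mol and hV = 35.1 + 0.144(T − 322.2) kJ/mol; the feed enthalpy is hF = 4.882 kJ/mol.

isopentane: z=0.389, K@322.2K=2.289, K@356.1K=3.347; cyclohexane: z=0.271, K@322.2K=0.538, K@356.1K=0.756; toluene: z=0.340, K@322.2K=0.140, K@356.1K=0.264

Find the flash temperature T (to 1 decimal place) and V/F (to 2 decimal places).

T = 325.0 K, V/F = 0.13

Adiabatic flash: solve Rachford–Rice at each trial T, then check hF = ψ·hV(T) + (1−ψ)·hL(T).
  T = 322.2 K: K = (2.289, 0.538, 0.140), RR gives ψ = 0.092, H_out = 3.228 kJ/mol
  T = 356.1 K: K = (3.347, 0.756, 0.264), RR gives ψ = 0.445, H_out = 20.512 kJ/mol
  T = 339.1 K: K = (2.793, 0.643, 0.195), RR gives ψ = 0.284, H_out = 12.390 kJ/mol
  T = 330.6 K: K = (2.533, 0.589, 0.166), RR gives ψ = 0.194, H_out = 8.032 kJ/mol
  T = 326.4 K: K = (2.410, 0.563, 0.153), RR gives ψ = 0.145, H_out = 5.711 kJ/mol
  T = 324.3 K: K = (2.349, 0.551, 0.146), RR gives ψ = 0.119, H_out = 4.493 kJ/mol
Linear interpolation between T = 324.3 (H_out = 4.493) and T = 326.4 (H_out = 5.711) on hF = 4.882 gives T ≈ 325.0 K, at which ψ = 0.13.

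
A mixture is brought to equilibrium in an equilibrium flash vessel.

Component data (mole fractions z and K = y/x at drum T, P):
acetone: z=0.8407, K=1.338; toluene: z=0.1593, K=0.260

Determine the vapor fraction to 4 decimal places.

Iterate (Newton) starting at ψ = 0.54:
  ψ = 0.5400: g = 0.04396, g' = -0.3107 → ψ = 0.6815
  ψ = 0.6815: g = -0.00685, g' = -0.4185 → ψ = 0.6651
  ψ = 0.6651: g = -0.00013, g' = -0.4023 → ψ = 0.6648
Converged at ψ = 0.6648.

ψ = 0.6648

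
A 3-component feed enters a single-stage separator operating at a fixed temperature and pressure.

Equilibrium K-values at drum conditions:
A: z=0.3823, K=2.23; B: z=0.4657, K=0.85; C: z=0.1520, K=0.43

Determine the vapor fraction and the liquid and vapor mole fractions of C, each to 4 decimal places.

ψ = 0.7950, x_C = 0.2780, y_C = 0.1195

Material balance + equilibrium reduce to Σ zᵢ(Kᵢ−1)/(1+ψ(Kᵢ−1)) = 0.
Check two-phase: ΣzᵢKᵢ = 1.3137 > 1 and Σzᵢ/Kᵢ = 1.0728 > 1, so g(0) = 0.3137 > 0 and g(1) = -0.0728 < 0.
Newton–Raphson from ψ = 0.5:
  ψ = 0.5000: g = 0.09447, g' = -0.3306 → ψ = 0.7858
  ψ = 0.7858: g = 0.00301, g' = -0.3250 → ψ = 0.7950
Converged at ψ = 0.7950.
Compositions from xᵢ = zᵢ/(1+ψ(Kᵢ−1)), yᵢ = Kᵢxᵢ:
  A: x = 0.1933, y = 0.4310
  B: x = 0.5288, y = 0.4494
  C: x = 0.2780, y = 0.1195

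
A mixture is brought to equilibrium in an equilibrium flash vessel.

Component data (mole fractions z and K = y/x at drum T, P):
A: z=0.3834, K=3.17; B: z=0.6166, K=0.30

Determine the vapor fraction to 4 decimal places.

Rachford–Rice: g(ψ) = Σ zᵢ(Kᵢ−1)/(1+ψ(Kᵢ−1)) = 0.
g(0) = ΣzᵢKᵢ − 1 = 0.4004 and g(1) = 1 − Σzᵢ/Kᵢ = -1.1763, so a root lies in (0, 1).
Binary case is linear: z₁(K₁−1)(1+ψ(K₂−1)) + z₂(K₂−1)(1+ψ(K₁−1)) = 0
⇒ ψ = [z₁(K₁−1)+z₂(K₂−1)] / [−(K₁−1)(K₂−1)] = 0.40036/1.51900 = 0.2636

ψ = 0.2636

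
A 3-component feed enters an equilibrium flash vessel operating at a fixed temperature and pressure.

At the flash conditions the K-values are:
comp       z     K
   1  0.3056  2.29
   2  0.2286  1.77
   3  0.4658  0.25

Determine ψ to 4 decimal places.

Newton iteration, ψ⁰ = 0.5:
  ψ = 0.5000: g = -0.19222, g' = -0.9293 → ψ = 0.2932
  ψ = 0.2932: g = -0.01816, g' = -0.7885 → ψ = 0.2701
Converged at ψ = 0.2701.

ψ = 0.2701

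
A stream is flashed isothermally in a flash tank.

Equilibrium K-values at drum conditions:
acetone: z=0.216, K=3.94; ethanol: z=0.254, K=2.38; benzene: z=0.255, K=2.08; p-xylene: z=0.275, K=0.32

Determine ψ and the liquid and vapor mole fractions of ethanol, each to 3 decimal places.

Newton–Raphson from ψ = 0.48:
  ψ = 0.480: g = 0.3780, g' = -0.905 → ψ = 0.897
  ψ = 0.897: g = -0.0089, g' = -1.151 → ψ = 0.890
Converged at ψ = 0.890.
Compositions from xᵢ = zᵢ/(1+ψ(Kᵢ−1)), yᵢ = Kᵢxᵢ:
  acetone: x = 0.060, y = 0.235
  ethanol: x = 0.114, y = 0.271
  benzene: x = 0.130, y = 0.270
  p-xylene: x = 0.696, y = 0.223

ψ = 0.890, x_ethanol = 0.114, y_ethanol = 0.271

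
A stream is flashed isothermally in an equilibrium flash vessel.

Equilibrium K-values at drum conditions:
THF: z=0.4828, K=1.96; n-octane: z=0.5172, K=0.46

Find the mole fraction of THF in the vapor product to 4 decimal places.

y_THF = 0.7056

Material balance + equilibrium reduce to Σ zᵢ(Kᵢ−1)/(1+V/F(Kᵢ−1)) = 0.
Feasibility: ΣzᵢKᵢ = 1.1842, Σzᵢ/Kᵢ = 1.3707 — both > 1, two phases present.
Binary case is linear: z₁(K₁−1)(1+V/F(K₂−1)) + z₂(K₂−1)(1+V/F(K₁−1)) = 0
⇒ V/F = [z₁(K₁−1)+z₂(K₂−1)] / [−(K₁−1)(K₂−1)] = 0.18420/0.51840 = 0.3553
Compositions from xᵢ = zᵢ/(1+V/F(Kᵢ−1)), yᵢ = Kᵢxᵢ:
  THF: x = 0.3600, y = 0.7056
  n-octane: x = 0.6400, y = 0.2944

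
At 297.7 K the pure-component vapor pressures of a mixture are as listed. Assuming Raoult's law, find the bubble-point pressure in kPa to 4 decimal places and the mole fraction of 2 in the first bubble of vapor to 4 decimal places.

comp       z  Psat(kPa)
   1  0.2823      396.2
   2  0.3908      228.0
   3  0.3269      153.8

At the bubble point ψ → 0, so ΣzᵢKᵢ = 1 with Kᵢ = Pᵢˢᵃᵗ/P ⇒ P = ΣzᵢPᵢˢᵃᵗ.
P = 0.2823·396.2 + 0.3908·228.0 + 0.3269·153.8 = 251.2269 kPa
yᵢ = zᵢPᵢˢᵃᵗ/P ⇒ y_2 = 0.3908·228.0/251.2269 = 0.3547

Pbub = 251.2269 kPa, y_2 = 0.3547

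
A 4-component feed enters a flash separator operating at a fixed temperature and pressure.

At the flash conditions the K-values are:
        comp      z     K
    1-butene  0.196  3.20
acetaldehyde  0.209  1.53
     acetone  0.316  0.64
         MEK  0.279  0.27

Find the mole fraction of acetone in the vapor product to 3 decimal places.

y_acetone = 0.222

Rachford–Rice: g(ψ) = Σ zᵢ(Kᵢ−1)/(1+ψ(Kᵢ−1)) = 0.
Feasibility: ΣzᵢKᵢ = 1.225, Σzᵢ/Kᵢ = 1.725 — both > 1, two phases present.
Iterate (Newton) starting at ψ = 0.5:
  ψ = 0.500: g = -0.1666, g' = -0.681 → ψ = 0.256
  ψ = 0.256: g = -0.0021, g' = -0.709 → ψ = 0.253
Converged at ψ = 0.253.
Compositions from xᵢ = zᵢ/(1+ψ(Kᵢ−1)), yᵢ = Kᵢxᵢ:
  1-butene: x = 0.126, y = 0.403
  acetaldehyde: x = 0.184, y = 0.282
  acetone: x = 0.348, y = 0.222
  MEK: x = 0.342, y = 0.092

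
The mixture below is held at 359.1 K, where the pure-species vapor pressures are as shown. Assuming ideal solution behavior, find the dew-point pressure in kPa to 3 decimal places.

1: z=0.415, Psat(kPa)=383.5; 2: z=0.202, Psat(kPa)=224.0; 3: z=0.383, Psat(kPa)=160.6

At the dew point ψ → 1, so Σzᵢ/Kᵢ = 1 with Kᵢ = Pᵢˢᵃᵗ/P ⇒ 1/P = Σzᵢ/Pᵢˢᵃᵗ.
1/P = 0.415/383.5 + 0.202/224.0 + 0.383/160.6 = 0.004369 ⇒ P = 228.899 kPa

Pdew = 228.899 kPa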